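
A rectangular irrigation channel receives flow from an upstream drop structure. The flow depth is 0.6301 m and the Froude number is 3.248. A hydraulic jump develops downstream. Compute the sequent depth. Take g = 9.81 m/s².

Fr₁ = 3.248 (given).
Conjugate-depth relation: y₂/y₁ = ½[√(1 + 8Fr₁²) − 1] = ½[√85.396 − 1] = 4.120.
y₂ = 4.120 × 0.6301 = 2.596 m.

y₂ = 2.596 m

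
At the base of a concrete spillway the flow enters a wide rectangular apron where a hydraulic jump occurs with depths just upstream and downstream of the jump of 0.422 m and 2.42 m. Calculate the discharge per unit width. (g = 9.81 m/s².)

q = 3.77 m²/s

For a rectangular channel the momentum equation gives q² = ½·g·y₁·y₂·(y₁ + y₂) = ½×9.81×0.422×2.42×2.84 = 14.2.
q = √14.2 = 3.77 m²/s.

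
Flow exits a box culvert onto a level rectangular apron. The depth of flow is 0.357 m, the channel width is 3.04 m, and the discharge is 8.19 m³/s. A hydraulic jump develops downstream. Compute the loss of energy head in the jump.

ΔE = 1.29 m

q = Q/b = 8.19/3.04 = 2.69 m²/s; V₁ = q/y₁ = 7.55 m/s. Fr₁ = V₁/√(g·y₁) = 4.03.
By Bélanger, y₂/y₁ = ½[√(1 + 8Fr₁²) − 1] = ½[√131.1 − 1] = 5.22.
y₂ = 5.22 × 0.357 = 1.87 m.
Head loss: ΔE = (y₂ − y₁)³/(4y₁y₂) = (1.87 − 0.357)³/(4×0.357×1.87) = 3.43/2.66 = 1.29 m.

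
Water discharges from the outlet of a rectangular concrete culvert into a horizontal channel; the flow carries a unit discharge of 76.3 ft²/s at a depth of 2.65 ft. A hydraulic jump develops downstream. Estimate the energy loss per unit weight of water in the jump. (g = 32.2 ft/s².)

V₁ = q/y₁ = 76.3/2.65 = 28.8 ft/s. Fr₁ = V₁/√(g·y₁) = 28.8/√(32.2×2.65) = 3.12.
Sequent-depth ratio: y₂/y₁ = ½[√(1 + 8Fr₁²) − 1] = ½[√78.72 − 1] = 3.94.
y₂ = 3.94 × 2.65 = 10.4 ft.
V₂ = q/y₂ = 76.3/10.4 = 7.31 ft/s. E₁ = y₁ + V₁²/2g = 15.5 ft; E₂ = y₂ + V₂²/2g = 11.3 ft. ΔE = E₁ − E₂ = 4.26 ft.

ΔE = 4.26 ft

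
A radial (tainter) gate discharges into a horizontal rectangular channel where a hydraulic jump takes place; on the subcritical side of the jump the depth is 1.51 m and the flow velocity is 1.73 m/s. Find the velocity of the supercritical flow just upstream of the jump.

Fr₂ = V₂/√(g·y₂) = 1.73/√(9.81×1.51) = 0.449.
From the momentum equation (using Fr₂), y₁/y₂ = ½[√(1 + 8Fr₂²) − 1] = ½[√2.616 − 1] = 0.309.
y₁ = 0.309 × 1.51 = 0.466 m.
V₁ = q/y₁ = 2.61/0.466 = 5.60 m/s.

V₁ = 5.60 m/s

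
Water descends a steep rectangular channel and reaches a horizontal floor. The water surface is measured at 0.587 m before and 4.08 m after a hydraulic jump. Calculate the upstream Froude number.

For a rectangular channel the momentum equation gives q² = ½·g·y₁·y₂·(y₁ + y₂) = ½×9.81×0.587×4.08×4.67 = 54.8.
q = √54.8 = 7.40 m²/s.
V₁ = q/y₁ = 12.6 m/s; Fr₁ = V₁/√(g·y₁) = 5.26.

Fr₁ = 5.26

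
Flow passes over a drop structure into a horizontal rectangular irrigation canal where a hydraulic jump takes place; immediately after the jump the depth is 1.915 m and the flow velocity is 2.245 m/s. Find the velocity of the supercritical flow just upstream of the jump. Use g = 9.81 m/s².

V₁ = 5.803 m/s

Fr₂ = V₂/√(g·y₂) = 2.245/√(9.81×1.915) = 0.5180.
Applying the sequent-depth relation in reverse, y₁/y₂ = ½[√(1 + 8Fr₂²) − 1] = ½[√3.1463 − 1] = 0.3869.
y₁ = 0.3869 × 1.915 = 0.7409 m.
V₁ = q/y₁ = 4.299/0.7409 = 5.803 m/s.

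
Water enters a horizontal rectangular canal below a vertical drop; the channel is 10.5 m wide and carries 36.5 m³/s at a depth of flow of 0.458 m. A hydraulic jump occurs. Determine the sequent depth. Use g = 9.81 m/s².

y₂ = 2.10 m

q = Q/b = 36.5/10.5 = 3.48 m²/s; V₁ = q/y₁ = 7.59 m/s. Fr₁ = V₁/√(g·y₁) = 3.58.
Bélanger equation: y₂/y₁ = ½[√(1 + 8Fr₁²) − 1] = ½[√103.6 − 1] = 4.59.
y₂ = 4.59 × 0.458 = 2.10 m.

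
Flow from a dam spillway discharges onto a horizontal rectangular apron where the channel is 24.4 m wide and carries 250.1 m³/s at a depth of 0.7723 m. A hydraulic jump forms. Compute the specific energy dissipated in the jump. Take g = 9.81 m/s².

ΔE = 4.632 m

q = Q/b = 250.1/24.4 = 10.25 m²/s; V₁ = q/y₁ = 13.27 m/s. Fr₁ = V₁/√(g·y₁) = 4.822.
Sequent-depth ratio: y₂/y₁ = ½[√(1 + 8Fr₁²) − 1] = ½[√187.00 − 1] = 6.337.
y₂ = 6.337 × 0.7723 = 4.894 m.
V₂ = q/y₂ = 10.25/4.894 = 2.094 m/s. E₁ = y₁ + V₁²/2g = 9.750 m; E₂ = y₂ + V₂²/2g = 5.118 m. ΔE = E₁ − E₂ = 4.632 m.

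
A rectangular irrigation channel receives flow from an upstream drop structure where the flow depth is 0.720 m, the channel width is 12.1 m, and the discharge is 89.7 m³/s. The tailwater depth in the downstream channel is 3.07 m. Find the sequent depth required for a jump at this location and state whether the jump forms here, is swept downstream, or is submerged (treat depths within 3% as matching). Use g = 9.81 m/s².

y₂ = 3.60 m; the jump is swept downstream

q = Q/b = 89.7/12.1 = 7.41 m²/s; V₁ = q/y₁ = 10.3 m/s. Fr₁ = V₁/√(g·y₁) = 3.87.
Conjugate-depth relation: y₂/y₁ = ½[√(1 + 8Fr₁²) − 1] = ½[√121.1 − 1] = 5.00.
y₂ = 5.00 × 0.720 = 3.60 m.
Tailwater y_tw = 3.07 m: y_tw < y₂, so the jump is swept downstream.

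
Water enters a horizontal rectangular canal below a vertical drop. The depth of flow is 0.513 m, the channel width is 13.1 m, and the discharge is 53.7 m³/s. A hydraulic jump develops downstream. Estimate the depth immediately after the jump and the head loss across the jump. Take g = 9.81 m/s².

y₂ = 2.34 m; ΔE = 1.27 m

q = Q/b = 53.7/13.1 = 4.10 m²/s; V₁ = q/y₁ = 7.99 m/s. Fr₁ = V₁/√(g·y₁) = 3.56.
From the momentum equation for a rectangular channel, y₂/y₁ = ½[√(1 + 8Fr₁²) − 1] = ½[√102.5 − 1] = 4.56.
y₂ = 4.56 × 0.513 = 2.34 m.
Head loss: ΔE = (y₂ − y₁)³/(4y₁y₂) = (2.34 − 0.513)³/(4×0.513×2.34) = 6.10/4.80 = 1.27 m.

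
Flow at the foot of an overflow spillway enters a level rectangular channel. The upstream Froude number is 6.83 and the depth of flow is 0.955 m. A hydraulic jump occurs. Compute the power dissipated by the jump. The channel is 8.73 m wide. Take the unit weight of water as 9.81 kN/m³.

Fr₁ = 6.83 (given).
Sequent-depth ratio: y₂/y₁ = ½[√(1 + 8Fr₁²) − 1] = ½[√374.2 − 1] = 9.17.
y₂ = 9.17 × 0.955 = 8.76 m.
Head loss: ΔE = (y₂ − y₁)³/(4y₁y₂) = (8.76 − 0.955)³/(4×0.955×8.76) = 475/33.5 = 14.2 m.
V₁ = Fr₁·√(g·y₁) = 6.83×√(9.81×0.955) = 20.9 m/s; q = V₁·y₁ = 20.0 m²/s. Q = q·b = 20.0 × 8.73 = 174 m³/s. P = γ·Q·ΔE = 9.81 × 174 × 14.2 = 24289 kW.

P = 24289 kW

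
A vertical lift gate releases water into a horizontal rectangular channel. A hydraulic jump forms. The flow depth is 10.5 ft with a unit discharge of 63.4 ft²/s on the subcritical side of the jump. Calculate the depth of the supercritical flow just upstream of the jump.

y₁ = 1.92 ft

V₂ = q/y₂ = 63.4/10.5 = 6.04 ft/s; Fr₂ = V₂/√(g·y₂) = 0.328.
The Bélanger relation is symmetric: y₁/y₂ = ½[√(1 + 8Fr₂²) − 1] = ½[√1.863 − 1] = 0.182.
y₁ = 0.182 × 10.5 = 1.92 ft.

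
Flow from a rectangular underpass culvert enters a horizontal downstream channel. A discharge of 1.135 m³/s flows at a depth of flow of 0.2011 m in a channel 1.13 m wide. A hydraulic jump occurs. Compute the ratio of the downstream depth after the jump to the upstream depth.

y₂/y₁ = 4.554

q = Q/b = 1.135/1.13 = 1.004 m²/s; V₁ = q/y₁ = 4.995 m/s. Fr₁ = V₁/√(g·y₁) = 3.556.
Conjugate-depth relation: y₂/y₁ = ½[√(1 + 8Fr₁²) − 1] = ½[√102.16 − 1] = 4.554.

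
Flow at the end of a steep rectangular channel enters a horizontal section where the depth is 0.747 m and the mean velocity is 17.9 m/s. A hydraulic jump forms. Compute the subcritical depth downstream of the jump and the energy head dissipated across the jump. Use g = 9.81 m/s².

y₂ = 6.62 m; ΔE = 10.2 m

Fr₁ = V₁/√(g·y₁) = 17.9/√(9.81×0.747) = 6.61.
Sequent-depth ratio: y₂/y₁ = ½[√(1 + 8Fr₁²) − 1] = ½[√350.8 − 1] = 8.86.
y₂ = 8.86 × 0.747 = 6.62 m.
q = V₁·y₁ = 17.9 × 0.747 = 13.4 m²/s. V₂ = q/y₂ = 13.4/6.62 = 2.02 m/s. E₁ = y₁ + V₁²/2g = 17.1 m; E₂ = y₂ + V₂²/2g = 6.83 m. ΔE = E₁ − E₂ = 10.2 m.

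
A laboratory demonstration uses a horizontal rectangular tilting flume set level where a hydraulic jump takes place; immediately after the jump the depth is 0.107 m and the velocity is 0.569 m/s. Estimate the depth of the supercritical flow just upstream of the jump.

y₁ = 0.0461 m

Fr₂ = V₂/√(g·y₂) = 0.569/√(9.81×0.107) = 0.555.
From the momentum equation (using Fr₂), y₁/y₂ = ½[√(1 + 8Fr₂²) − 1] = ½[√3.468 − 1] = 0.431.
y₁ = 0.431 × 0.107 = 0.0461 m.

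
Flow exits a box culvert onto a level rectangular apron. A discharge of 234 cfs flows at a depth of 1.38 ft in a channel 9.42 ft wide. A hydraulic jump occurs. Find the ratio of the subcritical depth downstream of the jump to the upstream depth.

q = Q/b = 234/9.42 = 24.8 ft²/s; V₁ = q/y₁ = 18.0 ft/s. Fr₁ = V₁/√(g·y₁) = 2.70.
By Bélanger, y₂/y₁ = ½[√(1 + 8Fr₁²) − 1] = ½[√59.33 − 1] = 3.35.

y₂/y₁ = 3.35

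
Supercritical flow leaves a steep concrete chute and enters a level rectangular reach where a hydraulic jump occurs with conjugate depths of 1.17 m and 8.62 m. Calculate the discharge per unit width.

q = 22.0 m²/s

For a rectangular channel the momentum equation gives q² = ½·g·y₁·y₂·(y₁ + y₂) = ½×9.81×1.17×8.62×9.79 = 484.
q = √484 = 22.0 m²/s.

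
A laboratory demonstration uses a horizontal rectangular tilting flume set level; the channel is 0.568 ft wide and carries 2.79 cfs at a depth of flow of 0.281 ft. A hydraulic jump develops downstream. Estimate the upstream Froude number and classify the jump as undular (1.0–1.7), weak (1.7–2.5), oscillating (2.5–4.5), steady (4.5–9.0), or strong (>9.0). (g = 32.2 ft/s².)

q = Q/b = 2.79/0.568 = 4.91 ft²/s; V₁ = q/y₁ = 17.5 ft/s. Fr₁ = V₁/√(g·y₁) = 5.81.
Fr₁ = 5.81 lies in the steady range.

Fr₁ = 5.81; steady jump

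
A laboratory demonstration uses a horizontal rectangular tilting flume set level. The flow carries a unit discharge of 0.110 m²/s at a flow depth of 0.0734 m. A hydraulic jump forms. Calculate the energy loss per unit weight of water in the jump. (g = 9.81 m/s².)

ΔE = 0.0103 m

V₁ = q/y₁ = 0.110/0.0734 = 1.50 m/s. Fr₁ = V₁/√(g·y₁) = 1.50/√(9.81×0.0734) = 1.77.
Conjugate-depth relation: y₂/y₁ = ½[√(1 + 8Fr₁²) − 1] = ½[√25.95 − 1] = 2.05.
y₂ = 2.05 × 0.0734 = 0.150 m.
Head loss: ΔE = (y₂ − y₁)³/(4y₁y₂) = (0.150 − 0.0734)³/(4×0.0734×0.150) = 0.000454/0.0441 = 0.0103 m.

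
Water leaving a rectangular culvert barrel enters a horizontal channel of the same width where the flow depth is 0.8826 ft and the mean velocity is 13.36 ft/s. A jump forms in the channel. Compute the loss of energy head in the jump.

ΔE = 0.6441 ft

Fr₁ = V₁/√(g·y₁) = 13.36/√(32.2×0.8826) = 2.506.
Bélanger equation: y₂/y₁ = ½[√(1 + 8Fr₁²) − 1] = ½[√51.244 − 1] = 3.079.
y₂ = 3.079 × 0.8826 = 2.718 ft.
Head loss: ΔE = (y₂ − y₁)³/(4y₁y₂) = (2.718 − 0.8826)³/(4×0.8826×2.718) = 6.180/9.595 = 0.6441 ft.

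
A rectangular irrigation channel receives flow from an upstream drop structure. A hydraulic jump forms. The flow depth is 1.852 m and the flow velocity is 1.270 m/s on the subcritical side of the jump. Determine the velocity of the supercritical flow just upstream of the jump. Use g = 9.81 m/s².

Fr₂ = V₂/√(g·y₂) = 1.270/√(9.81×1.852) = 0.2980.
The Bélanger relation is symmetric: y₁/y₂ = ½[√(1 + 8Fr₂²) − 1] = ½[√1.7102 − 1] = 0.1539.
y₁ = 0.1539 × 1.852 = 0.2850 m.
V₁ = q/y₁ = 2.352/0.2850 = 8.253 m/s.

V₁ = 8.253 m/s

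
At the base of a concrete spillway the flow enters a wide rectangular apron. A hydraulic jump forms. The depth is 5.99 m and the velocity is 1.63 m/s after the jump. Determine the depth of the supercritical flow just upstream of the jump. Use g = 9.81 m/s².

Fr₂ = V₂/√(g·y₂) = 1.63/√(9.81×5.99) = 0.213.
Since the conjugate-depth ratio holds either way, y₁/y₂ = ½[√(1 + 8Fr₂²) − 1] = ½[√1.362 − 1] = 0.0835.
y₁ = 0.0835 × 5.99 = 0.500 m.

y₁ = 0.500 m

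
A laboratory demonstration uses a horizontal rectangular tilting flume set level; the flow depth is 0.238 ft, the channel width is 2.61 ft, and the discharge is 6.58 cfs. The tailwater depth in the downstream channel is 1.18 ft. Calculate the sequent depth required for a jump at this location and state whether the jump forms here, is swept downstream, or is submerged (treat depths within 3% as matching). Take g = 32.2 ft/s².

y₂ = 1.17 ft; the jump forms here

q = Q/b = 6.58/2.61 = 2.52 ft²/s; V₁ = q/y₁ = 10.6 ft/s. Fr₁ = V₁/√(g·y₁) = 3.83.
From the momentum equation for a rectangular channel, y₂/y₁ = ½[√(1 + 8Fr₁²) − 1] = ½[√118.1 − 1] = 4.93.
y₂ = 4.93 × 0.238 = 1.17 ft.
Tailwater y_tw = 1.18 ft: y_tw ≈ y₂, so the jump forms here.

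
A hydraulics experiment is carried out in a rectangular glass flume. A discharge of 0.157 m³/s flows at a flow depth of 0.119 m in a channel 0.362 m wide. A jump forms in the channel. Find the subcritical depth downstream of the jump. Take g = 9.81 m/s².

y₂ = 0.511 m

q = Q/b = 0.157/0.362 = 0.434 m²/s; V₁ = q/y₁ = 3.64 m/s. Fr₁ = V₁/√(g·y₁) = 3.37.
Sequent-depth ratio: y₂/y₁ = ½[√(1 + 8Fr₁²) − 1] = ½[√92.03 − 1] = 4.30.
y₂ = 4.30 × 0.119 = 0.511 m.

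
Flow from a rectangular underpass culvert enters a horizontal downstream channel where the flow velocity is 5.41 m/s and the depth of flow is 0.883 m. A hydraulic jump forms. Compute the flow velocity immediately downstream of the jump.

Fr₁ = V₁/√(g·y₁) = 5.41/√(9.81×0.883) = 1.84.
By Bélanger, y₂/y₁ = ½[√(1 + 8Fr₁²) − 1] = ½[√28.03 − 1] = 2.15.
y₂ = 2.15 × 0.883 = 1.90 m.
q = V₁·y₁ = 5.41 × 0.883 = 4.78 m²/s.
V₂ = q/y₂ = 4.78/1.90 = 2.52 m/s.

V₂ = 2.52 m/s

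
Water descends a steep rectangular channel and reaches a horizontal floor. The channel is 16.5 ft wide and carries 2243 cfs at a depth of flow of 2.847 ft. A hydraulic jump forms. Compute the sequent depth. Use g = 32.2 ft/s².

q = Q/b = 2243/16.5 = 135.9 ft²/s; V₁ = q/y₁ = 47.75 ft/s. Fr₁ = V₁/√(g·y₁) = 4.987.
Bélanger equation: y₂/y₁ = ½[√(1 + 8Fr₁²) − 1] = ½[√199.96 − 1] = 6.570.
y₂ = 6.570 × 2.847 = 18.71 ft.

y₂ = 18.71 ft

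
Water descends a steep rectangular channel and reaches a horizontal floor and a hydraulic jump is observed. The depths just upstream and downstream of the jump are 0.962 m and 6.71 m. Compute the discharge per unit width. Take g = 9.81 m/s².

q = 15.6 m²/s

For a rectangular channel the momentum equation gives q² = ½·g·y₁·y₂·(y₁ + y₂) = ½×9.81×0.962×6.71×7.67 = 243.
q = √243 = 15.6 m²/s.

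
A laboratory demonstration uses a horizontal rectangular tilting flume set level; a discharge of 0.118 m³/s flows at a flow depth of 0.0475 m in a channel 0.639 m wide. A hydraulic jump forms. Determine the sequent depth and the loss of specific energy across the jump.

y₂ = 0.360 m; ΔE = 0.445 m

q = Q/b = 0.118/0.639 = 0.185 m²/s; V₁ = q/y₁ = 3.89 m/s. Fr₁ = V₁/√(g·y₁) = 5.70.
Conjugate-depth relation: y₂/y₁ = ½[√(1 + 8Fr₁²) − 1] = ½[√260.5 − 1] = 7.57.
y₂ = 7.57 × 0.0475 = 0.360 m.
V₂ = q/y₂ = 0.185/0.360 = 0.514 m/s. E₁ = y₁ + V₁²/2g = 0.818 m; E₂ = y₂ + V₂²/2g = 0.373 m. ΔE = E₁ − E₂ = 0.445 m.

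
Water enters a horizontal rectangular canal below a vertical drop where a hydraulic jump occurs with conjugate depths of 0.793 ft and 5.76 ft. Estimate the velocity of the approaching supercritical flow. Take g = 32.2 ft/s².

For a rectangular channel the momentum equation gives q² = ½·g·y₁·y₂·(y₁ + y₂) = ½×32.2×0.793×5.76×6.55 = 482.
q = √482 = 22.0 ft²/s.
V₁ = q/y₁ = 22.0/0.793 = 27.7 ft/s.

V₁ = 27.7 ft/s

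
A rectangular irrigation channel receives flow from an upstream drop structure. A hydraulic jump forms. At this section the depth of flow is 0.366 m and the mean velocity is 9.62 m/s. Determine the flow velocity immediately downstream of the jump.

V₂ = 1.44 m/s

Fr₁ = V₁/√(g·y₁) = 9.62/√(9.81×0.366) = 5.08.
Conjugate-depth relation: y₂/y₁ = ½[√(1 + 8Fr₁²) − 1] = ½[√207.2 − 1] = 6.70.
y₂ = 6.70 × 0.366 = 2.45 m.
q = V₁·y₁ = 9.62 × 0.366 = 3.52 m²/s.
V₂ = q/y₂ = 3.52/2.45 = 1.44 m/s.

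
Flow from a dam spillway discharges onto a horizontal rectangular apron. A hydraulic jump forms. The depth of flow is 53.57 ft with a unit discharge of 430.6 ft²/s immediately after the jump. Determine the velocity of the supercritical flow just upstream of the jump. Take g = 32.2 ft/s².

V₂ = q/y₂ = 430.6/53.57 = 8.038 ft/s; Fr₂ = V₂/√(g·y₂) = 0.1935.
Since the conjugate-depth ratio holds either way, y₁/y₂ = ½[√(1 + 8Fr₂²) − 1] = ½[√1.2997 − 1] = 0.07001.
y₁ = 0.07001 × 53.57 = 3.751 ft.
V₁ = q/y₁ = 430.6/3.751 = 114.8 ft/s.

V₁ = 114.8 ft/s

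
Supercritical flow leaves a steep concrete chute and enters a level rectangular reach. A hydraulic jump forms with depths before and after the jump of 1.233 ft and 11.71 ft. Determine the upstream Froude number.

For a rectangular channel the momentum equation gives q² = ½·g·y₁·y₂·(y₁ + y₂) = ½×32.2×1.233×11.71×12.94 = 3009.
q = √3009 = 54.85 ft²/s.
V₁ = q/y₁ = 44.49 ft/s; Fr₁ = V₁/√(g·y₁) = 7.060.

Fr₁ = 7.060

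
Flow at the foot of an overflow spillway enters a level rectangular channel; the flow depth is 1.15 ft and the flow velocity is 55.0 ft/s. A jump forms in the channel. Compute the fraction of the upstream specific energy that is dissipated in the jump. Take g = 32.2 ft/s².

ΔE/E₁ = 0.700 (70.0%)

Fr₁ = V₁/√(g·y₁) = 55.0/√(32.2×1.15) = 9.04.
By Bélanger, y₂/y₁ = ½[√(1 + 8Fr₁²) − 1] = ½[√654.5 − 1] = 12.3.
y₂ = 12.3 × 1.15 = 14.1 ft.
E₁ = y₁ + V₁²/2g = 48.1 ft. ΔE = (y₂ − y₁)³/(4y₁y₂) = 33.7 ft. ΔE/E₁ = 33.7/48.1 = 0.700.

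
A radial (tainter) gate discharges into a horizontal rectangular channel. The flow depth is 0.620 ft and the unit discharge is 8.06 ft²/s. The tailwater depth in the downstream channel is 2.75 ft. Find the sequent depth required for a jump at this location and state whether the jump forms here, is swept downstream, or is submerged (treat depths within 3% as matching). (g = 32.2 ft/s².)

V₁ = q/y₁ = 8.06/0.620 = 13.0 ft/s. Fr₁ = V₁/√(g·y₁) = 13.0/√(32.2×0.620) = 2.91.
Bélanger equation: y₂/y₁ = ½[√(1 + 8Fr₁²) − 1] = ½[√68.72 − 1] = 3.64.
y₂ = 3.64 × 0.620 = 2.26 ft.
Tailwater y_tw = 2.75 ft: y_tw > y₂, so the jump is submerged.

y₂ = 2.26 ft; the jump is submerged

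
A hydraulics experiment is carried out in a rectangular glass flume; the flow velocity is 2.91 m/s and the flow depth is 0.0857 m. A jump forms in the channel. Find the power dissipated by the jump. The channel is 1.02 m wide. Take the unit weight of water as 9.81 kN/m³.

P = 0.365 kW

Fr₁ = V₁/√(g·y₁) = 2.91/√(9.81×0.0857) = 3.17.
Conjugate-depth relation: y₂/y₁ = ½[√(1 + 8Fr₁²) − 1] = ½[√81.58 − 1] = 4.02.
y₂ = 4.02 × 0.0857 = 0.344 m.
q = V₁·y₁ = 2.91 × 0.0857 = 0.249 m²/s. V₂ = q/y₂ = 0.249/0.344 = 0.725 m/s. E₁ = y₁ + V₁²/2g = 0.517 m; E₂ = y₂ + V₂²/2g = 0.371 m. ΔE = E₁ − E₂ = 0.146 m.
Q = q·b = 0.249 × 1.02 = 0.254 m³/s. P = γ·Q·ΔE = 9.81 × 0.254 × 0.146 = 0.365 kW.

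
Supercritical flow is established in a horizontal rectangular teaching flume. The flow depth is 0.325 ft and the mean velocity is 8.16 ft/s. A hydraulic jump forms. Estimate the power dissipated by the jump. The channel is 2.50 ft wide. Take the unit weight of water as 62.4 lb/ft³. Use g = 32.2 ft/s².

Fr₁ = V₁/√(g·y₁) = 8.16/√(32.2×0.325) = 2.52.
By Bélanger, y₂/y₁ = ½[√(1 + 8Fr₁²) − 1] = ½[√51.90 − 1] = 3.10.
y₂ = 3.10 × 0.325 = 1.01 ft.
Head loss: ΔE = (y₂ − y₁)³/(4y₁y₂) = (1.01 − 0.325)³/(4×0.325×1.01) = 0.319/1.31 = 0.243 ft.
q = V₁·y₁ = 8.16 × 0.325 = 2.65 ft²/s. Q = q·b = 2.65 × 2.50 = 6.63 cfs. P = γ·Q·ΔE/550 = 62.4 × 6.63 × 0.243 / 550 = 0.183 hp.

P = 0.183 hp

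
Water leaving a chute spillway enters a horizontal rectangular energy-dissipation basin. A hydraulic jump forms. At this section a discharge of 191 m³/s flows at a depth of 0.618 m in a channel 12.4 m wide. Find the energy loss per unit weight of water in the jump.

q = Q/b = 191/12.4 = 15.4 m²/s; V₁ = q/y₁ = 24.9 m/s. Fr₁ = V₁/√(g·y₁) = 10.1.
From the momentum equation for a rectangular channel, y₂/y₁ = ½[√(1 + 8Fr₁²) − 1] = ½[√820.7 − 1] = 13.8.
y₂ = 13.8 × 0.618 = 8.54 m.
V₂ = q/y₂ = 15.4/8.54 = 1.80 m/s. E₁ = y₁ + V₁²/2g = 32.3 m; E₂ = y₂ + V₂²/2g = 8.71 m. ΔE = E₁ − E₂ = 23.6 m.

ΔE = 23.6 m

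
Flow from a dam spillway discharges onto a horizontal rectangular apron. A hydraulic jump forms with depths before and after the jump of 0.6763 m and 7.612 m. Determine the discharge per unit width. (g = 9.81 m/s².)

q = 14.47 m²/s

For a rectangular channel the momentum equation gives q² = ½·g·y₁·y₂·(y₁ + y₂) = ½×9.81×0.6763×7.612×8.288 = 209.3.
q = √209.3 = 14.47 m²/s.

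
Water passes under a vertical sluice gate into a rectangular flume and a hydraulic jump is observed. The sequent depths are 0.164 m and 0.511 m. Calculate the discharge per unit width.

q = 0.527 m²/s

For a rectangular channel the momentum equation gives q² = ½·g·y₁·y₂·(y₁ + y₂) = ½×9.81×0.164×0.511×0.675 = 0.277.
q = √0.277 = 0.527 m²/s.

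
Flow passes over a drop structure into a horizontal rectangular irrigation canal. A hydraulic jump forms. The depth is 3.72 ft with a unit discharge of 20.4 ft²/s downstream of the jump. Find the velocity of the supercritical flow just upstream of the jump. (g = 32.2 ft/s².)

V₁ = 14.9 ft/s

V₂ = q/y₂ = 20.4/3.72 = 5.48 ft/s; Fr₂ = V₂/√(g·y₂) = 0.501.
From the momentum equation (using Fr₂), y₁/y₂ = ½[√(1 + 8Fr₂²) − 1] = ½[√3.008 − 1] = 0.367.
y₁ = 0.367 × 3.72 = 1.37 ft.
V₁ = q/y₁ = 20.4/1.37 = 14.9 ft/s.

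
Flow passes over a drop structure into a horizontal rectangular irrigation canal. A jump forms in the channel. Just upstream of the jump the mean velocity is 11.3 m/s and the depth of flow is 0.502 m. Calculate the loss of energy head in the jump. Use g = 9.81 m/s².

Fr₁ = V₁/√(g·y₁) = 11.3/√(9.81×0.502) = 5.09.
Conjugate-depth relation: y₂/y₁ = ½[√(1 + 8Fr₁²) − 1] = ½[√208.4 − 1] = 6.72.
y₂ = 6.72 × 0.502 = 3.37 m.
Head loss: ΔE = (y₂ − y₁)³/(4y₁y₂) = (3.37 − 0.502)³/(4×0.502×3.37) = 23.7/6.77 = 3.49 m.

ΔE = 3.49 m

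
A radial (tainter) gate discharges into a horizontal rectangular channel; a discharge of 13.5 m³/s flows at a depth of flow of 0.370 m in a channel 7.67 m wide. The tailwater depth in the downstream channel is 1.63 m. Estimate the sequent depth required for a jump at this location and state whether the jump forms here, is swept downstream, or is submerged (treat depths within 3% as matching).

q = Q/b = 13.5/7.67 = 1.76 m²/s; V₁ = q/y₁ = 4.76 m/s. Fr₁ = V₁/√(g·y₁) = 2.50.
Conjugate-depth relation: y₂/y₁ = ½[√(1 + 8Fr₁²) − 1] = ½[√50.88 − 1] = 3.07.
y₂ = 3.07 × 0.370 = 1.13 m.
Tailwater y_tw = 1.63 m: y_tw > y₂, so the jump is submerged.

y₂ = 1.13 m; the jump is submerged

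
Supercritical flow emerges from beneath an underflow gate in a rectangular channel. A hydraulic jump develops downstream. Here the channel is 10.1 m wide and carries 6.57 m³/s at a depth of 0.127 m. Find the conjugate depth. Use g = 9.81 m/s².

q = Q/b = 6.57/10.1 = 0.650 m²/s; V₁ = q/y₁ = 5.12 m/s. Fr₁ = V₁/√(g·y₁) = 4.59.
Conjugate-depth relation: y₂/y₁ = ½[√(1 + 8Fr₁²) − 1] = ½[√169.5 − 1] = 6.01.
y₂ = 6.01 × 0.127 = 0.763 m.

y₂ = 0.763 m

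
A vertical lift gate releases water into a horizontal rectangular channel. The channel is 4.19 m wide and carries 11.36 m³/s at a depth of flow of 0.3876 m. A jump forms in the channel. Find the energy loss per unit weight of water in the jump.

ΔE = 0.9814 m

q = Q/b = 11.36/4.19 = 2.711 m²/s; V₁ = q/y₁ = 6.995 m/s. Fr₁ = V₁/√(g·y₁) = 3.587.
Conjugate-depth relation: y₂/y₁ = ½[√(1 + 8Fr₁²) − 1] = ½[√103.94 − 1] = 4.598.
y₂ = 4.598 × 0.3876 = 1.782 m.
V₂ = q/y₂ = 2.711/1.782 = 1.521 m/s. E₁ = y₁ + V₁²/2g = 2.881 m; E₂ = y₂ + V₂²/2g = 1.900 m. ΔE = E₁ − E₂ = 0.9814 m.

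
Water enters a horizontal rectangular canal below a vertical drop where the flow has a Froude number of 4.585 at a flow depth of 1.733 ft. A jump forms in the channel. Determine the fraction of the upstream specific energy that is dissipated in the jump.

Fr₁ = 4.585 (given).
Conjugate-depth relation: y₂/y₁ = ½[√(1 + 8Fr₁²) − 1] = ½[√169.18 − 1] = 6.003.
y₂ = 6.003 × 1.733 = 10.40 ft.
E₁ = y₁(1 + Fr₁²/2) = 1.733×(1 + 4.585²/2) = 19.95 ft. ΔE = (y₂ − y₁)³/(4y₁y₂) = 9.039 ft. ΔE/E₁ = 9.039/19.95 = 0.453.

ΔE/E₁ = 0.453 (45.3%)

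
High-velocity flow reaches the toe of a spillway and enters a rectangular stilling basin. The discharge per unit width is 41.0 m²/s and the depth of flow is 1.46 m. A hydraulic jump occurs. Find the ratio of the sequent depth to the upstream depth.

V₁ = q/y₁ = 41.0/1.46 = 28.1 m/s. Fr₁ = V₁/√(g·y₁) = 28.1/√(9.81×1.46) = 7.42.
From the momentum equation for a rectangular channel, y₂/y₁ = ½[√(1 + 8Fr₁²) − 1] = ½[√441.5 − 1] = 10.0.

y₂/y₁ = 10.0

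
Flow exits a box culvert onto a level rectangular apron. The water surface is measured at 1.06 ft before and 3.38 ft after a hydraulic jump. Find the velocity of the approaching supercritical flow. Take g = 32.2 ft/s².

V₁ = 15.1 ft/s

For a rectangular channel the momentum equation gives q² = ½·g·y₁·y₂·(y₁ + y₂) = ½×32.2×1.06×3.38×4.44 = 256.
q = √256 = 16.0 ft²/s.
V₁ = q/y₁ = 16.0/1.06 = 15.1 ft/s.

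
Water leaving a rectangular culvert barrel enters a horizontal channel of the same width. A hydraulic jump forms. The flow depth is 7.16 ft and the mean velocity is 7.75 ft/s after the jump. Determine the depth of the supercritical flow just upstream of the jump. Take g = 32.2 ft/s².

Fr₂ = V₂/√(g·y₂) = 7.75/√(32.2×7.16) = 0.510.
The Bélanger relation is symmetric: y₁/y₂ = ½[√(1 + 8Fr₂²) − 1] = ½[√3.084 − 1] = 0.378.
y₁ = 0.378 × 7.16 = 2.71 ft.

y₁ = 2.71 ft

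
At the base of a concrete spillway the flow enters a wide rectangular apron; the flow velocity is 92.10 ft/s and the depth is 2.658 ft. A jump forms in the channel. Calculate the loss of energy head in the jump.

Fr₁ = V₁/√(g·y₁) = 92.10/√(32.2×2.658) = 9.955.
Sequent-depth ratio: y₂/y₁ = ½[√(1 + 8Fr₁²) − 1] = ½[√793.86 − 1] = 13.59.
y₂ = 13.59 × 2.658 = 36.12 ft.
Head loss: ΔE = (y₂ − y₁)³/(4y₁y₂) = (36.12 − 2.658)³/(4×2.658×36.12) = 37455/384.0 = 97.54 ft.

ΔE = 97.54 ft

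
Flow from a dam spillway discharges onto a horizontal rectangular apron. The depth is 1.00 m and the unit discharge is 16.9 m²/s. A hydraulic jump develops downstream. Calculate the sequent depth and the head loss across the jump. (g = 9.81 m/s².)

V₁ = q/y₁ = 16.9/1.00 = 16.9 m/s. Fr₁ = V₁/√(g·y₁) = 16.9/√(9.81×1.00) = 5.40.
Sequent-depth ratio: y₂/y₁ = ½[√(1 + 8Fr₁²) − 1] = ½[√233.9 − 1] = 7.15.
y₂ = 7.15 × 1.00 = 7.15 m.
Head loss: ΔE = (y₂ − y₁)³/(4y₁y₂) = (7.15 − 1.00)³/(4×1.00×7.15) = 232/28.6 = 8.12 m.

y₂ = 7.15 m; ΔE = 8.12 m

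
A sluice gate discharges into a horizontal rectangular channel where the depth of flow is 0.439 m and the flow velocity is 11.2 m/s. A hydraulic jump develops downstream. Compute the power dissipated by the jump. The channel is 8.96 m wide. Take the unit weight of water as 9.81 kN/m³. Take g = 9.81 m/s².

P = 1542 kW

Fr₁ = V₁/√(g·y₁) = 11.2/√(9.81×0.439) = 5.40.
From the momentum equation for a rectangular channel, y₂/y₁ = ½[√(1 + 8Fr₁²) − 1] = ½[√234.0 − 1] = 7.15.
y₂ = 7.15 × 0.439 = 3.14 m.
q = V₁·y₁ = 11.2 × 0.439 = 4.92 m²/s. V₂ = q/y₂ = 4.92/3.14 = 1.57 m/s. E₁ = y₁ + V₁²/2g = 6.83 m; E₂ = y₂ + V₂²/2g = 3.26 m. ΔE = E₁ − E₂ = 3.57 m.
Q = q·b = 4.92 × 8.96 = 44.1 m³/s. P = γ·Q·ΔE = 9.81 × 44.1 × 3.57 = 1542 kW.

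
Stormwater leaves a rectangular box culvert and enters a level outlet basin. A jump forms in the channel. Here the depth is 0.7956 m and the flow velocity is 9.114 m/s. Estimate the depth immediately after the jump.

y₂ = 3.294 m

Fr₁ = V₁/√(g·y₁) = 9.114/√(9.81×0.7956) = 3.262.
From the momentum equation for a rectangular channel, y₂/y₁ = ½[√(1 + 8Fr₁²) − 1] = ½[√86.142 − 1] = 4.141.
y₂ = 4.141 × 0.7956 = 3.294 m.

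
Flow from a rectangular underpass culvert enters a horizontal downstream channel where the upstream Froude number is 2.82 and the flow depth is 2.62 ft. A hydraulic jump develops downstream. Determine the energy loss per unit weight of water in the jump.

Fr₁ = 2.82 (given).
From the momentum equation for a rectangular channel, y₂/y₁ = ½[√(1 + 8Fr₁²) − 1] = ½[√64.62 − 1] = 3.52.
y₂ = 3.52 × 2.62 = 9.22 ft.
V₁ = Fr₁·√(g·y₁) = 2.82×√(32.2×2.62) = 25.9 ft/s; q = V₁·y₁ = 67.9 ft²/s. V₂ = q/y₂ = 67.9/9.22 = 7.36 ft/s. E₁ = y₁ + V₁²/2g = 13.0 ft; E₂ = y₂ + V₂²/2g = 10.1 ft. ΔE = E₁ − E₂ = 2.98 ft.

ΔE = 2.98 ft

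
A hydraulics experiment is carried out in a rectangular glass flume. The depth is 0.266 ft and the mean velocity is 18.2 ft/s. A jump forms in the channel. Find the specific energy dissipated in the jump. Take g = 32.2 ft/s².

Fr₁ = V₁/√(g·y₁) = 18.2/√(32.2×0.266) = 6.22.
By Bélanger, y₂/y₁ = ½[√(1 + 8Fr₁²) − 1] = ½[√310.4 − 1] = 8.31.
y₂ = 8.31 × 0.266 = 2.21 ft.
q = V₁·y₁ = 18.2 × 0.266 = 4.84 ft²/s. V₂ = q/y₂ = 4.84/2.21 = 2.19 ft/s. E₁ = y₁ + V₁²/2g = 5.41 ft; E₂ = y₂ + V₂²/2g = 2.28 ft. ΔE = E₁ − E₂ = 3.12 ft.

ΔE = 3.12 ft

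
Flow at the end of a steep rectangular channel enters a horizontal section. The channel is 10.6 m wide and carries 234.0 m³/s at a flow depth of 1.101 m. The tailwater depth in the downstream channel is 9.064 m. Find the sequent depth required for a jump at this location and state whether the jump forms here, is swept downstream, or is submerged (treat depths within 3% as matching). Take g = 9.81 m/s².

y₂ = 8.965 m; the jump forms here

q = Q/b = 234.0/10.6 = 22.08 m²/s; V₁ = q/y₁ = 20.05 m/s. Fr₁ = V₁/√(g·y₁) = 6.101.
Sequent-depth ratio: y₂/y₁ = ½[√(1 + 8Fr₁²) − 1] = ½[√298.77 − 1] = 8.142.
y₂ = 8.142 × 1.101 = 8.965 m.
Tailwater y_tw = 9.064 m: y_tw ≈ y₂, so the jump forms here.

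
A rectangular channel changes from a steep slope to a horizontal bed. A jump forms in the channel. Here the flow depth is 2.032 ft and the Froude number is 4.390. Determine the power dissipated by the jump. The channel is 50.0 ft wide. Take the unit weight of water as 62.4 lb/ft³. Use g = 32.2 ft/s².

P = 3838 hp

Fr₁ = 4.390 (given).
From the momentum equation for a rectangular channel, y₂/y₁ = ½[√(1 + 8Fr₁²) − 1] = ½[√155.18 − 1] = 5.728.
y₂ = 5.728 × 2.032 = 11.64 ft.
Head loss: ΔE = (y₂ − y₁)³/(4y₁y₂) = (11.64 − 2.032)³/(4×2.032×11.64) = 887.0/94.61 = 9.375 ft.
V₁ = Fr₁·√(g·y₁) = 4.390×√(32.2×2.032) = 35.51 ft/s; q = V₁·y₁ = 72.16 ft²/s. Q = q·b = 72.16 × 50.0 = 3608 cfs. P = γ·Q·ΔE/550 = 62.4 × 3608 × 9.375 / 550 = 3838 hp.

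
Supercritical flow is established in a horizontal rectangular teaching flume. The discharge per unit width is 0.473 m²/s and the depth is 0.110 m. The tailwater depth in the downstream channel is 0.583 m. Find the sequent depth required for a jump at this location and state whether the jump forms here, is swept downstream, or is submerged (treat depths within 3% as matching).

V₁ = q/y₁ = 0.473/0.110 = 4.30 m/s. Fr₁ = V₁/√(g·y₁) = 4.30/√(9.81×0.110) = 4.14.
Conjugate-depth relation: y₂/y₁ = ½[√(1 + 8Fr₁²) − 1] = ½[√138.1 − 1] = 5.38.
y₂ = 5.38 × 0.110 = 0.591 m.
Tailwater y_tw = 0.583 m: y_tw ≈ y₂, so the jump forms here.

y₂ = 0.591 m; the jump forms here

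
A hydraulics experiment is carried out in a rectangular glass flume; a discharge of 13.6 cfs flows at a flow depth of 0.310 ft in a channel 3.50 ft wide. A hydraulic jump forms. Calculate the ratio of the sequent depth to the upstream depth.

q = Q/b = 13.6/3.50 = 3.89 ft²/s; V₁ = q/y₁ = 12.5 ft/s. Fr₁ = V₁/√(g·y₁) = 3.97.
By Bélanger, y₂/y₁ = ½[√(1 + 8Fr₁²) − 1] = ½[√126.9 − 1] = 5.13.

y₂/y₁ = 5.13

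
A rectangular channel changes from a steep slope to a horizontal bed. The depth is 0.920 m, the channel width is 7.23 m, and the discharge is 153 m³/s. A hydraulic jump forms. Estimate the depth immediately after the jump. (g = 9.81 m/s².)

y₂ = 9.51 m

q = Q/b = 153/7.23 = 21.2 m²/s; V₁ = q/y₁ = 23.0 m/s. Fr₁ = V₁/√(g·y₁) = 7.66.
Sequent-depth ratio: y₂/y₁ = ½[√(1 + 8Fr₁²) − 1] = ½[√470.0 − 1] = 10.3.
y₂ = 10.3 × 0.920 = 9.51 m.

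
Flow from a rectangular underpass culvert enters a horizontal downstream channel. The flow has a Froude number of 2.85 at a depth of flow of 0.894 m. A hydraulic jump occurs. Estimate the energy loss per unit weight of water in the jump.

Fr₁ = 2.85 (given).
From the momentum equation for a rectangular channel, y₂/y₁ = ½[√(1 + 8Fr₁²) − 1] = ½[√65.98 − 1] = 3.56.
y₂ = 3.56 × 0.894 = 3.18 m.
Head loss: ΔE = (y₂ − y₁)³/(4y₁y₂) = (3.18 − 0.894)³/(4×0.894×3.18) = 12.0/11.4 = 1.05 m.

ΔE = 1.05 m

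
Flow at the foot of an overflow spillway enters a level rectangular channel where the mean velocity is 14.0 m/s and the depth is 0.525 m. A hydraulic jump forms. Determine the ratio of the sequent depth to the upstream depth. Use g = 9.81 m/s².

y₂/y₁ = 8.24

Fr₁ = V₁/√(g·y₁) = 14.0/√(9.81×0.525) = 6.17.
From the momentum equation for a rectangular channel, y₂/y₁ = ½[√(1 + 8Fr₁²) − 1] = ½[√305.5 − 1] = 8.24.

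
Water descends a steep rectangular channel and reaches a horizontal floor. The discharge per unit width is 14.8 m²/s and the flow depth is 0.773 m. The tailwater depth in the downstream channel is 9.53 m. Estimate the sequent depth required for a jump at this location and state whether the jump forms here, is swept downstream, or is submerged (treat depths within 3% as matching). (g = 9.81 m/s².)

V₁ = q/y₁ = 14.8/0.773 = 19.1 m/s. Fr₁ = V₁/√(g·y₁) = 19.1/√(9.81×0.773) = 6.95.
By Bélanger, y₂/y₁ = ½[√(1 + 8Fr₁²) − 1] = ½[√387.7 − 1] = 9.35.
y₂ = 9.35 × 0.773 = 7.22 m.
Tailwater y_tw = 9.53 m: y_tw > y₂, so the jump is submerged.

y₂ = 7.22 m; the jump is submerged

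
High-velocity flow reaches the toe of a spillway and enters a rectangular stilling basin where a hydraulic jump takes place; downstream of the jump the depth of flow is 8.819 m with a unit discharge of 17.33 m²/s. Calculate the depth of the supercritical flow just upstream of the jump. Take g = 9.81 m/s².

y₁ = 0.7273 m

V₂ = q/y₂ = 17.33/8.819 = 1.965 m/s; Fr₂ = V₂/√(g·y₂) = 0.2113.
Since the conjugate-depth ratio holds either way, y₁/y₂ = ½[√(1 + 8Fr₂²) − 1] = ½[√1.3571 − 1] = 0.08247.
y₁ = 0.08247 × 8.819 = 0.7273 m.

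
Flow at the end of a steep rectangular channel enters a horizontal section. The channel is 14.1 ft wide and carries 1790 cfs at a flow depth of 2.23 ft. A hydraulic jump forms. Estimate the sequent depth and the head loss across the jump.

q = Q/b = 1790/14.1 = 127 ft²/s; V₁ = q/y₁ = 56.9 ft/s. Fr₁ = V₁/√(g·y₁) = 6.72.
By Bélanger, y₂/y₁ = ½[√(1 + 8Fr₁²) − 1] = ½[√362.1 − 1] = 9.01.
y₂ = 9.01 × 2.23 = 20.1 ft.
V₂ = q/y₂ = 127/20.1 = 6.32 ft/s. E₁ = y₁ + V₁²/2g = 52.6 ft; E₂ = y₂ + V₂²/2g = 20.7 ft. ΔE = E₁ − E₂ = 31.8 ft.

y₂ = 20.1 ft; ΔE = 31.8 ft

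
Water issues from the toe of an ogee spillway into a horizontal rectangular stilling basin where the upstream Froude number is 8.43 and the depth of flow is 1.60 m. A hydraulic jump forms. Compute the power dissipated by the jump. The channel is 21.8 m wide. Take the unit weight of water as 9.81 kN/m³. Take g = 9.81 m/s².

Fr₁ = 8.43 (given).
Sequent-depth ratio: y₂/y₁ = ½[√(1 + 8Fr₁²) − 1] = ½[√569.5 − 1] = 11.4.
y₂ = 11.4 × 1.60 = 18.3 m.
V₁ = Fr₁·√(g·y₁) = 8.43×√(9.81×1.60) = 33.4 m/s; q = V₁·y₁ = 53.4 m²/s. V₂ = q/y₂ = 53.4/18.3 = 2.92 m/s. E₁ = y₁ + V₁²/2g = 58.5 m; E₂ = y₂ + V₂²/2g = 18.7 m. ΔE = E₁ − E₂ = 39.7 m.
Q = q·b = 53.4 × 21.8 = 1165 m³/s. P = γ·Q·ΔE = 9.81 × 1165 × 39.7 = 453977 kW.

P = 453977 kW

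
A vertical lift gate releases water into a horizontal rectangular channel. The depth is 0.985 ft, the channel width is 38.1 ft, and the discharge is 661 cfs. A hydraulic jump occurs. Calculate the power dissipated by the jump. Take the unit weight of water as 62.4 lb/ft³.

P = 120 hp

q = Q/b = 661/38.1 = 17.3 ft²/s; V₁ = q/y₁ = 17.6 ft/s. Fr₁ = V₁/√(g·y₁) = 3.13.
Bélanger equation: y₂/y₁ = ½[√(1 + 8Fr₁²) − 1] = ½[√79.25 − 1] = 3.95.
y₂ = 3.95 × 0.985 = 3.89 ft.
Head loss: ΔE = (y₂ − y₁)³/(4y₁y₂) = (3.89 − 0.985)³/(4×0.985×3.89) = 24.6/15.3 = 1.60 ft.
P = γ·Q·ΔE/550 = 62.4 × 661 × 1.60 / 550 = 120 hp.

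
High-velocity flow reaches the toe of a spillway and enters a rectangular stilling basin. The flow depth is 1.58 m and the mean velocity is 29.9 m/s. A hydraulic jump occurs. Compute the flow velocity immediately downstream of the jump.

V₂ = 2.92 m/s

Fr₁ = V₁/√(g·y₁) = 29.9/√(9.81×1.58) = 7.59.
Conjugate-depth relation: y₂/y₁ = ½[√(1 + 8Fr₁²) − 1] = ½[√462.4 − 1] = 10.3.
y₂ = 10.3 × 1.58 = 16.2 m.
q = V₁·y₁ = 29.9 × 1.58 = 47.2 m²/s.
V₂ = q/y₂ = 47.2/16.2 = 2.92 m/s.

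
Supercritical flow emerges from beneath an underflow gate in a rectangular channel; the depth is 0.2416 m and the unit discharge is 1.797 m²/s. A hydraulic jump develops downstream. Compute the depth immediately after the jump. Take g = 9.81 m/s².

y₂ = 1.534 m

V₁ = q/y₁ = 1.797/0.2416 = 7.438 m/s. Fr₁ = V₁/√(g·y₁) = 7.438/√(9.81×0.2416) = 4.831.
Bélanger equation: y₂/y₁ = ½[√(1 + 8Fr₁²) − 1] = ½[√187.74 − 1] = 6.351.
y₂ = 6.351 × 0.2416 = 1.534 m.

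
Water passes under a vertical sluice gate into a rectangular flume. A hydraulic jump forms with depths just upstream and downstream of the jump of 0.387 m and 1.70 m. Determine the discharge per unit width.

For a rectangular channel the momentum equation gives q² = ½·g·y₁·y₂·(y₁ + y₂) = ½×9.81×0.387×1.70×2.09 = 6.73.
q = √6.73 = 2.60 m²/s.

q = 2.60 m²/s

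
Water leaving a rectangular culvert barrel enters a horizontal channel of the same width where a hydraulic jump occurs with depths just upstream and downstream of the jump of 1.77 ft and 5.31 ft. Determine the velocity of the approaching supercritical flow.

For a rectangular channel the momentum equation gives q² = ½·g·y₁·y₂·(y₁ + y₂) = ½×32.2×1.77×5.31×7.08 = 1071.
q = √1071 = 32.7 ft²/s.
V₁ = q/y₁ = 32.7/1.77 = 18.5 ft/s.

V₁ = 18.5 ft/s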